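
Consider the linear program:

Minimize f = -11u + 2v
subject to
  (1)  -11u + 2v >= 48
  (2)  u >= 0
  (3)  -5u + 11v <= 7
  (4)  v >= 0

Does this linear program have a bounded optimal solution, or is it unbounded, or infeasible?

infeasible

The boundaries -11u + 2v = 48 and u = 0 meet at (0, 24), but that point violates -5u + 11v ≤ 7. Every candidate vertex is excluded by some other constraint, so the feasible region is empty.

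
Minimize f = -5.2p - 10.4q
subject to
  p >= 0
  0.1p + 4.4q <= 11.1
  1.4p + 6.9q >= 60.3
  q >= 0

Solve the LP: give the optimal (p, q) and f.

p = 111, q = 0, minimum f = -577.2

At the optimal vertex, 0.1p + 4.4q = 11.1 and q = 0.
Solving simultaneously gives p = 111, q = 0.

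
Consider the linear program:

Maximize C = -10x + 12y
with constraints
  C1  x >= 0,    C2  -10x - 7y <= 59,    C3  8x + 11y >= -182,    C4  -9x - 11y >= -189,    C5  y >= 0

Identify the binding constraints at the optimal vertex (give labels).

Extreme points and C = -10x + 12y:
  (0, 189/11) → C = 2268/11
  (0, 0) → C = 0
  (21, 0) → C = -210

The maximum is at (0, 189/11). Substituting into each constraint, equality holds for C1 and C4; the remaining constraints have slack.

C1 and C4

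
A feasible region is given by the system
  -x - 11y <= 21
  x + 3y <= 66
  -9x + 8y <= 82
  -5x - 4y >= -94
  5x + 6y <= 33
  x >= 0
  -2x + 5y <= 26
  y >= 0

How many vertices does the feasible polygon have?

Intersecting each pair of boundary lines and keeping only the points that satisfy every inequality leaves:
  (9/37, 196/37)
  (33/5, 0)
  (0, 26/5)
  (0, 0)

4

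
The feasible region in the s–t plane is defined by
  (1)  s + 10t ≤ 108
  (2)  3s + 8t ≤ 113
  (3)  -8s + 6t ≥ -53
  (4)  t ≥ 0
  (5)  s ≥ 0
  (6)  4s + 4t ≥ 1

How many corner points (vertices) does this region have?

6

Intersecting each pair of boundary lines and keeping only the points that satisfy every inequality leaves:
  (133/11, 211/22)
  (0, 54/5)
  (551/41, 745/82)
  (53/8, 0)
  (1/4, 0)
  (0, 1/4)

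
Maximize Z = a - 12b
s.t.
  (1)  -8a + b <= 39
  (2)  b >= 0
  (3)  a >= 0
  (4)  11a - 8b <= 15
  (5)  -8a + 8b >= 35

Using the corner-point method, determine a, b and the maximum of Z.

Vertices and Z = a - 12b:
  (0, 39) → Z = -468
  (0, 35/8) → Z = -105/2
  (50/3, 505/24) → Z = -1415/6
The feasible region is unbounded (it extends along (1, 8), (8, 11)), but Z strictly decreases along every unbounded feasible direction, so there is no improving ray and the maximum is attained at a vertex.

The optimum lies where a = 0 and -8a + 8b = 35.
Solving simultaneously gives a = 0, b = 35/8.

a = 0, b = 35/8, maximum Z = -105/2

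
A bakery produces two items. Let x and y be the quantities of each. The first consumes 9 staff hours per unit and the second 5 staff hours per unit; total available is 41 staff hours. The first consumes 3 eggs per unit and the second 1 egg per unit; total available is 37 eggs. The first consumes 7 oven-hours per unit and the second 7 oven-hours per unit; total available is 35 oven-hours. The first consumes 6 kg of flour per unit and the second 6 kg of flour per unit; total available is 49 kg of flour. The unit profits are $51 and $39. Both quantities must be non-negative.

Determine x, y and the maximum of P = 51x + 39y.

Feasible corners and P = 51x + 39y:
  (0, 0) → P = 0
  (0, 5) → P = 195
  (41/9, 0) → P = 697/3
  (4, 1) → P = 243

At the optimal vertex, 9x + 5y = 41 and 7x + 7y = 35.
Solving simultaneously gives x = 4, y = 1.

x = 4, y = 1, maximum P = 243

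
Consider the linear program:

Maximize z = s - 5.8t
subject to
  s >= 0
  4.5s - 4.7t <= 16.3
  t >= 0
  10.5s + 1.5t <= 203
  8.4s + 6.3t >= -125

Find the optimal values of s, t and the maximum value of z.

s = 163/45, t = 0, maximum z = 163/45

Extreme points and z = s - 5.8t:
  (0, 0) → z = 0
  (0, 406/3) → z = -11774/15
  (163/45, 0) → z = 163/45
  (19571/1122, 4949/374) → z = -166354/2805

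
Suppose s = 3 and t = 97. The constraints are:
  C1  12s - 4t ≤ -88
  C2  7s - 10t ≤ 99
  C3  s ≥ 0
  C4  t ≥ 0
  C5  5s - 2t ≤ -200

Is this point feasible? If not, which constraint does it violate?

not feasible — violates C5

Constraint C5: 5s - 2t = -179, which is not ≤ -200. All other constraints are satisfied.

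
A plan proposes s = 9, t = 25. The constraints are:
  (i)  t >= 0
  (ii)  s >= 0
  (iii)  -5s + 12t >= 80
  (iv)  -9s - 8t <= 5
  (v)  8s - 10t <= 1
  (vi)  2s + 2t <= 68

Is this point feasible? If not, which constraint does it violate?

(i): 25 ≥ 0 ✓
(ii): 9 ≥ 0 ✓
(iii): 255 ≥ 80 ✓
(iv): -281 ≤ 5 ✓
(v): -178 ≤ 1 ✓
(vi): 68 ≤ 68 ✓

feasible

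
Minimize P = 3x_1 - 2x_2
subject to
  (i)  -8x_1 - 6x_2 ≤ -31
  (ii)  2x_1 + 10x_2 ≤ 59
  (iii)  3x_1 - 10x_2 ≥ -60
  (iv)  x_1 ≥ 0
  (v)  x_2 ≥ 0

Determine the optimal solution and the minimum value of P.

Vertices and P = 3x_1 - 2x_2:
  (0, 31/6) → P = -31/3
  (31/8, 0) → P = 93/8
  (0, 59/10) → P = -59/5
  (59/2, 0) → P = 177/2

At the optimal vertex, 2x_1 + 10x_2 = 59 and x_1 = 0.
Solving simultaneously gives x_1 = 0, x_2 = 59/10.

x_1 = 0, x_2 = 59/10, minimum P = -59/5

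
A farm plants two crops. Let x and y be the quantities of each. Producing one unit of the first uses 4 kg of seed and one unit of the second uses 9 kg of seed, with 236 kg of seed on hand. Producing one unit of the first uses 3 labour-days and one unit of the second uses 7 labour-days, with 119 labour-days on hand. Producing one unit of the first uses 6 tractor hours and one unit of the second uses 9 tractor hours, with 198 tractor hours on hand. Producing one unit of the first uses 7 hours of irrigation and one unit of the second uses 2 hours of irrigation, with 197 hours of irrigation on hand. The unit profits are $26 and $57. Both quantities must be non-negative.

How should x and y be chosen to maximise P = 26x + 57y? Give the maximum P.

The binding constraints are 3x + 7y = 119 and 6x + 9y = 198.
Solving simultaneously gives x = 21, y = 8.

x = 21, y = 8, maximum P = 1002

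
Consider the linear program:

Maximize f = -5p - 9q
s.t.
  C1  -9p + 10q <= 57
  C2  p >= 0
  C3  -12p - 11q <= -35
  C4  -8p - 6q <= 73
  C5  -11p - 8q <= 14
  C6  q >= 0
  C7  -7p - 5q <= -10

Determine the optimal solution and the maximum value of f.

p = 35/12, q = 0, maximum f = -175/12

The feasible region is unbounded (it extends along (1, 0), (10, 9)), but f strictly decreases along every unbounded feasible direction, so there is no improving ray and the maximum is attained at a vertex.

The binding constraints are -12p - 11q = -35 and q = 0.
Solving simultaneously gives p = 35/12, q = 0.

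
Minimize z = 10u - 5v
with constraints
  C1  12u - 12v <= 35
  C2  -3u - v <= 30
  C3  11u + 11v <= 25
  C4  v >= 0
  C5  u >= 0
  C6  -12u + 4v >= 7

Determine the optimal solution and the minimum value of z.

Feasible corners and z = 10u - 5v:
  (0, 25/11) → z = -125/11
  (23/176, 377/176) → z = -1655/176
  (0, 7/4) → z = -35/4

u = 0, v = 25/11, minimum z = -125/11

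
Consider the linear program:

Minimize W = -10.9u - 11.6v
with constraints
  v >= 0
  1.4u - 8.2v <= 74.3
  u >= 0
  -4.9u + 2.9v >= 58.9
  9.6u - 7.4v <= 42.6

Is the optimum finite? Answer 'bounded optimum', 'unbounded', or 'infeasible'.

From the feasible point (0, 589/29), moving in the direction (0, 1) keeps every constraint satisfied while W decreases without bound.

unbounded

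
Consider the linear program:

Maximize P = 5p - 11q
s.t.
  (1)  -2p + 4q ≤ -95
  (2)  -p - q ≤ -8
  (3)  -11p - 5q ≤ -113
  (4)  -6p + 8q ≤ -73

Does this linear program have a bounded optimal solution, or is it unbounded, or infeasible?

From the feasible point (127/6, -79/6), moving in the direction (1, -1) keeps every constraint satisfied while P increases without bound.

unbounded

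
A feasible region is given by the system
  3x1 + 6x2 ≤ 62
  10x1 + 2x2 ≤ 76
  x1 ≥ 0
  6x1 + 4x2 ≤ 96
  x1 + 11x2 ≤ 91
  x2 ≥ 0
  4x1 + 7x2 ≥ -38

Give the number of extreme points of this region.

5

Of the 21 pairwise boundary intersections, those satisfying every inequality are:
  (166/27, 196/27)
  (136/27, 211/27)
  (38/5, 0)
  (0, 91/11)
  (0, 0)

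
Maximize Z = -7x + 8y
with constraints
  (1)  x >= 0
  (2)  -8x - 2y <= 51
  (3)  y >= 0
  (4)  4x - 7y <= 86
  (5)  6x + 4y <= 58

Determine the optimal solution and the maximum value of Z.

x = 0, y = 29/2, maximum Z = 116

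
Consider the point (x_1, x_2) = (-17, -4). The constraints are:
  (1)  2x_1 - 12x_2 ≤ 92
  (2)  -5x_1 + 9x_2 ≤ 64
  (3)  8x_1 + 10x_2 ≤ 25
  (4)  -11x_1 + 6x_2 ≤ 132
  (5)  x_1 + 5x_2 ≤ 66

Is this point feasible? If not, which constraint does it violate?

not feasible — violates (4)

Constraint (4): -11x_1 + 6x_2 = 163, which is not ≤ 132. All other constraints are satisfied.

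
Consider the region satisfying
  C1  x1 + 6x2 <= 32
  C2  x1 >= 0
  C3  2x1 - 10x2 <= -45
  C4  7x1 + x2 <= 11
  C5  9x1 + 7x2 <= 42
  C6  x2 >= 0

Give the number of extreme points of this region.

Intersecting each pair of boundary lines and keeping only the points that satisfy every inequality leaves:
  (0, 16/3)
  (28/47, 246/47)
  (0, 9/2)
  (65/72, 337/72)
  (7/8, 39/8)

5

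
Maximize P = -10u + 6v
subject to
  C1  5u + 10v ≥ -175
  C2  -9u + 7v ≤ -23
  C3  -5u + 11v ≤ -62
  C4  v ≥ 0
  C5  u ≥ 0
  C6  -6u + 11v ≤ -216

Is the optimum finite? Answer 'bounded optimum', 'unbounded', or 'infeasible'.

bounded optimum

Extreme points and P = -10u + 6v:
  (154, 708/11) → P = -12692/11
  (36, 0) → P = -360
The feasible region has finitely many vertices and no improving ray; the maximum is -360 at (36, 0).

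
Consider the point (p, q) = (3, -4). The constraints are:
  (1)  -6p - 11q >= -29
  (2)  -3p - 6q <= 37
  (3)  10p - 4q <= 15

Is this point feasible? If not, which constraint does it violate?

Constraint (3): 10p - 4q = 46, which is not ≤ 15. All other constraints are satisfied.

not feasible — violates (3)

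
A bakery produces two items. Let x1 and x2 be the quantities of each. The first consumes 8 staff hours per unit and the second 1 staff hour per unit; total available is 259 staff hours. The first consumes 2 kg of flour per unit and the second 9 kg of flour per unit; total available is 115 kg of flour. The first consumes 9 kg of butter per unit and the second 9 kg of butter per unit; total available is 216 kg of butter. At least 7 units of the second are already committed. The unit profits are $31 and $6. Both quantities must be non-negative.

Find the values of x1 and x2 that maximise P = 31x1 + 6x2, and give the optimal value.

Corner points and P = 31x1 + 6x2:
  (0, 115/9) → P = 230/3
  (0, 7) → P = 42
  (101/7, 67/7) → P = 3533/7
  (17, 7) → P = 569

The binding constraints are 9x1 + 9x2 = 216 and x2 = 7.
Solving simultaneously gives x1 = 17, x2 = 7.

x1 = 17, x2 = 7, maximum P = 569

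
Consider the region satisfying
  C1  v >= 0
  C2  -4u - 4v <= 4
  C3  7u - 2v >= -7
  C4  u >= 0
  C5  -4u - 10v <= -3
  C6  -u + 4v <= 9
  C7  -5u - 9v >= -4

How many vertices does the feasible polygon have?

The feasible vertices (each the meet of two boundaries and inside every other half-plane) are:
  (3/4, 0)
  (4/5, 0)
  (0, 3/10)
  (0, 4/9)

4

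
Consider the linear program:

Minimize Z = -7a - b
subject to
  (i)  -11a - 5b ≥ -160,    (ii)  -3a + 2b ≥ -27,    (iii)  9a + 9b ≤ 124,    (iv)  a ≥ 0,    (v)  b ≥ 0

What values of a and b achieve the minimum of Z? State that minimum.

a = 491/45, b = 43/15, minimum Z = -3566/45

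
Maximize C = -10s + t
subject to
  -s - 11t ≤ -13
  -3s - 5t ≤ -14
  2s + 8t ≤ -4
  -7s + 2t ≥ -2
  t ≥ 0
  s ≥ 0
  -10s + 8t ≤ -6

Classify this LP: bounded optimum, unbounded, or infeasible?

The boundaries s = 0 and -10s + 8t = -6 meet at (0, -3/4), but that point violates -s - 11t ≤ -13. Every candidate vertex is excluded by some other constraint, so the feasible region is empty.

infeasible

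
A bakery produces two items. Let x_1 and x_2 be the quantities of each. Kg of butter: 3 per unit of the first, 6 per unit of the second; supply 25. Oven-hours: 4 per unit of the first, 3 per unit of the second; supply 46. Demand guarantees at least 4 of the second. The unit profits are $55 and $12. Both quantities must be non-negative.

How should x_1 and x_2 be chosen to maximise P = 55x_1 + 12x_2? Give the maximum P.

x_1 = 1/3, x_2 = 4, maximum P = 199/3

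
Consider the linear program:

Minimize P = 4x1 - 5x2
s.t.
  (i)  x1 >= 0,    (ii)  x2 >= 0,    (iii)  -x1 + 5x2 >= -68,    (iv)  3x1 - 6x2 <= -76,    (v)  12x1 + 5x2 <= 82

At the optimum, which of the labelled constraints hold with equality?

(i) and (v)

Feasible corners and P = 4x1 - 5x2:
  (0, 38/3) → P = -190/3
  (0, 82/5) → P = -82
  (112/87, 386/29) → P = -5342/87

The minimum is at (0, 82/5). Substituting into each constraint, equality holds for (i) and (v); the remaining constraints have slack.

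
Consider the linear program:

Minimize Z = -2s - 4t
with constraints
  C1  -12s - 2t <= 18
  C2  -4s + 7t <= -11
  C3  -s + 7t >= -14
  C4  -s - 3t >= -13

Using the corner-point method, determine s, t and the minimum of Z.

Extreme points and Z = -2s - 4t:
  (-1, -15/7) → Z = 74/7
  (124/19, 41/19) → Z = -412/19
  (133/10, -1/10) → Z = -131/5

At the optimal vertex, -s + 7t = -14 and -s - 3t = -13.
Solving simultaneously gives s = 133/10, t = -1/10.

s = 133/10, t = -1/10, minimum Z = -131/5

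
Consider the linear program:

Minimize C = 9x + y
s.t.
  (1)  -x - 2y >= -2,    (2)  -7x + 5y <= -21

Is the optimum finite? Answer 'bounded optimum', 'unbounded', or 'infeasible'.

unbounded

From the feasible point (52/19, -7/19), moving in the direction (-5, -7) keeps every constraint satisfied while C decreases without bound.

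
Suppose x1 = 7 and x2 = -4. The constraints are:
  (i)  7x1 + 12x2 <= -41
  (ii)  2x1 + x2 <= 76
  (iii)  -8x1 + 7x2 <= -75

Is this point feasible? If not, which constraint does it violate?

Constraint (i): 7x1 + 12x2 = 1, which is not ≤ -41. All other constraints are satisfied.

not feasible — violates (i)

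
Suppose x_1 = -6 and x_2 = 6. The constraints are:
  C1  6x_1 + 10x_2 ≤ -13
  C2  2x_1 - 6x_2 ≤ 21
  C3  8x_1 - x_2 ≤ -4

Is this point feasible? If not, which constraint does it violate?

Constraint C1: 6x_1 + 10x_2 = 24, which is not ≤ -13. All other constraints are satisfied.

not feasible — violates C1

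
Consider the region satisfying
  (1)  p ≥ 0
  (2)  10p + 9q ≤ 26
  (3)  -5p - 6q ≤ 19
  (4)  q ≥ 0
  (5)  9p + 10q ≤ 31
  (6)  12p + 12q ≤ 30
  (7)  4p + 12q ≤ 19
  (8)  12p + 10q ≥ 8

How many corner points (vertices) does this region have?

5

Pairwise boundary intersections that survive every other constraint:
  (0, 19/12)
  (0, 4/5)
  (5/2, 0)
  (2/3, 0)
  (11/8, 9/8)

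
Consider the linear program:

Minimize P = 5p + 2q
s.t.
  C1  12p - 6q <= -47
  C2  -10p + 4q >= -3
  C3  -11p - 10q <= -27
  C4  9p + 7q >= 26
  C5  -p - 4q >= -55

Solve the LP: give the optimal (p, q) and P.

p = -281/29, q = 469/29, minimum P = -467/29

Extreme points and P = 5p + 2q:
  (-173/138, 245/46) → P = 605/138
  (71/27, 707/54) → P = 118/3
  (-281/29, 469/29) → P = -467/29

The binding constraints are 9p + 7q = 26 and -p - 4q = -55.
Solving simultaneously gives p = -281/29, q = 469/29.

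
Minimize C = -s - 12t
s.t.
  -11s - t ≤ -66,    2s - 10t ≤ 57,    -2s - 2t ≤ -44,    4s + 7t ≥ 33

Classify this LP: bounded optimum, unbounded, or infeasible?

unbounded

From the feasible point (22/5, 88/5), moving in the direction (-1, 11) keeps every constraint satisfied while C decreases without bound.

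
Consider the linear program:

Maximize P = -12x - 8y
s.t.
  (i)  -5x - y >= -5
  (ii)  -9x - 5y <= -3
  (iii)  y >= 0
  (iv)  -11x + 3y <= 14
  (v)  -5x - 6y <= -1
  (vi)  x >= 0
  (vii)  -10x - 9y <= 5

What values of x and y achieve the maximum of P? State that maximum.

x = 1/3, y = 0, maximum P = -4

Extreme points and P = -12x - 8y:
  (1, 0) → P = -12
  (1/26, 125/26) → P = -506/13
  (1/3, 0) → P = -4
  (0, 3/5) → P = -24/5
  (0, 14/3) → P = -112/3

The optimum lies where -9x - 5y = -3 and y = 0.
Solving simultaneously gives x = 1/3, y = 0.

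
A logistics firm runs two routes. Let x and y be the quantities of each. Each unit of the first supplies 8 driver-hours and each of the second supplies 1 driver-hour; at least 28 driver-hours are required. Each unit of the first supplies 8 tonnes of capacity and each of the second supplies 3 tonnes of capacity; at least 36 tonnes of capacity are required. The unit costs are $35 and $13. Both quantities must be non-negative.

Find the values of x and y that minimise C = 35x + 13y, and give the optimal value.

x = 3, y = 4, minimum C = 157

Feasible corners and C = 35x + 13y:
  (0, 28) → C = 364
  (9/2, 0) → C = 315/2
  (3, 4) → C = 157
The feasible region is unbounded (it extends along (0, 1), (1, 0)), but C strictly increases along every unbounded feasible direction, so there is no improving ray and the minimum is attained at a vertex.

The binding constraints are 8x + y = 28 and 8x + 3y = 36.
Solving simultaneously gives x = 3, y = 4.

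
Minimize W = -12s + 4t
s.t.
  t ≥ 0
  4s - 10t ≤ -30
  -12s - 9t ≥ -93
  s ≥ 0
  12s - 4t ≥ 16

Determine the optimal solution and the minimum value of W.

Feasible corners and W = -12s + 4t:
  (55/13, 61/13) → W = -32
  (35/13, 53/13) → W = -16
  (43/13, 77/13) → W = -16

The binding constraints are 4s - 10t = -30 and -12s - 9t = -93.
Solving simultaneously gives s = 55/13, t = 61/13.

s = 55/13, t = 61/13, minimum W = -32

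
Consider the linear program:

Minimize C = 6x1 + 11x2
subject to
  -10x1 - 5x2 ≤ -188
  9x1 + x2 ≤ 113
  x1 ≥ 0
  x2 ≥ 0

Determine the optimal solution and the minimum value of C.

x1 = 377/35, x2 = 562/35, minimum C = 8444/35

Extreme points and C = 6x1 + 11x2:
  (377/35, 562/35) → C = 8444/35
  (0, 188/5) → C = 2068/5
  (0, 113) → C = 1243

The binding constraints are -10x1 - 5x2 = -188 and 9x1 + x2 = 113.
Solving simultaneously gives x1 = 377/35, x2 = 562/35.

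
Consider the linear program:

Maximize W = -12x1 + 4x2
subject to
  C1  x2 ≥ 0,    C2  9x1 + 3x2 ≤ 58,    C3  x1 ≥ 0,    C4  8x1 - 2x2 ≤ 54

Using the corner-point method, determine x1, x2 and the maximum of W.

x1 = 0, x2 = 58/3, maximum W = 232/3

The optimum lies where 9x1 + 3x2 = 58 and x1 = 0.
Solving simultaneously gives x1 = 0, x2 = 58/3.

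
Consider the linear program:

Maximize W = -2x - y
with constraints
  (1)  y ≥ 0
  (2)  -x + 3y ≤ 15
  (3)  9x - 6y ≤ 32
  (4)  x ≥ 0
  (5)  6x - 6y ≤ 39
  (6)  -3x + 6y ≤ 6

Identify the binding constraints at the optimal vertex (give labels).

Feasible corners and W = -2x - y:
  (32/9, 0) → W = -64/9
  (0, 0) → W = 0
  (19/3, 25/6) → W = -101/6
  (0, 1) → W = -1

The maximum is at (0, 0). Substituting into each constraint, equality holds for (1) and (4); the remaining constraints have slack.

(1) and (4)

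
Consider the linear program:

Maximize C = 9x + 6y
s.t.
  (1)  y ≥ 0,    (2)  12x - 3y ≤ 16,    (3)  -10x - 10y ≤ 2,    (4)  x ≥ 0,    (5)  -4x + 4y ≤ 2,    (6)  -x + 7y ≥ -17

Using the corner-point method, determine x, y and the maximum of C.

x = 35/18, y = 22/9, maximum C = 193/6

Corner points and C = 9x + 6y:
  (4/3, 0) → C = 12
  (0, 0) → C = 0
  (35/18, 22/9) → C = 193/6
  (0, 1/2) → C = 3

At the optimal vertex, 12x - 3y = 16 and -4x + 4y = 2.
Solving simultaneously gives x = 35/18, y = 22/9.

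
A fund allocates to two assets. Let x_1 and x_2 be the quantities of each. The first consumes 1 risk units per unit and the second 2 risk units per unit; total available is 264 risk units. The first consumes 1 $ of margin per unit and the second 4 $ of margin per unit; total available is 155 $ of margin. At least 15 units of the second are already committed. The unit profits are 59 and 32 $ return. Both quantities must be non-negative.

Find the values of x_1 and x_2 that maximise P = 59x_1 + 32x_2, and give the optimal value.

Feasible corners and P = 59x_1 + 32x_2:
  (0, 155/4) → P = 1240
  (0, 15) → P = 480
  (95, 15) → P = 6085

x_1 = 95, x_2 = 15, maximum P = 6085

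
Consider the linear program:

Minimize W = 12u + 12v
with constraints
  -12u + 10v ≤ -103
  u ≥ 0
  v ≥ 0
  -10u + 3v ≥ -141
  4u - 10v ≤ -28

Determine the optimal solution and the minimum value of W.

u = 131/8, v = 187/20, minimum W = 3087/10

At the optimal vertex, -12u + 10v = -103 and 4u - 10v = -28.
Solving simultaneously gives u = 131/8, v = 187/20.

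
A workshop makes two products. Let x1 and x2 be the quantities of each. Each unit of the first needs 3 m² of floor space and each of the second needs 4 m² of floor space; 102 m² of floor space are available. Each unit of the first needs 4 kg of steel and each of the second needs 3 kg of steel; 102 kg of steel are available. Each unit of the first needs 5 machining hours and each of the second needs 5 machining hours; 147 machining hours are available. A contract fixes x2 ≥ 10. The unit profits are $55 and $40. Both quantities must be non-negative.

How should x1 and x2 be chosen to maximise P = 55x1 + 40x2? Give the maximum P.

The binding constraints are 4x1 + 3x2 = 102 and x2 = 10.
Solving simultaneously gives x1 = 18, x2 = 10.

x1 = 18, x2 = 10, maximum P = 1390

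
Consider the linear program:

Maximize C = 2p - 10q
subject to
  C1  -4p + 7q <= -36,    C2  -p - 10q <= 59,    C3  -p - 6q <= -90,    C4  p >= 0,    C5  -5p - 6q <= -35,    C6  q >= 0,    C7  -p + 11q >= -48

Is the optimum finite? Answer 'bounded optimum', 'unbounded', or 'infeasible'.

unbounded

From the feasible point (846/31, 324/31), moving in the direction (11, 1) keeps every constraint satisfied while C increases without bound.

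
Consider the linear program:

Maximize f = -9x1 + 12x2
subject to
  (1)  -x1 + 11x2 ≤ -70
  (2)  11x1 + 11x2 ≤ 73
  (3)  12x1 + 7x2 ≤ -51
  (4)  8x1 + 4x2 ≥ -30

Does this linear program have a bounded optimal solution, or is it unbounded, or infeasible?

Corner points and f = -9x1 + 12x2:
  (-71/139, -891/139) → f = -10053/139
  (-25/46, -295/46) → f = -3315/46
The feasible region has finitely many vertices and no improving ray; the maximum is -3315/46 at (-25/46, -295/46).

bounded optimum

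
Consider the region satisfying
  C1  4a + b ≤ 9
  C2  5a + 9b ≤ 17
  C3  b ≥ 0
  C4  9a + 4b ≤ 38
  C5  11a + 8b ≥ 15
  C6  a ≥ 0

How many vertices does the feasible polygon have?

5

The feasible vertices (each the meet of two boundaries and inside every other half-plane) are:
  (64/31, 23/31)
  (9/4, 0)
  (0, 17/9)
  (15/11, 0)
  (0, 15/8)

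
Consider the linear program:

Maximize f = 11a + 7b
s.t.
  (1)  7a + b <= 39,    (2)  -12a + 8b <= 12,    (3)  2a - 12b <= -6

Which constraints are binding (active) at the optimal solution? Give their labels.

(1) and (2)

Extreme points and f = 11a + 7b:
  (75/17, 138/17) → f = 1791/17
  (231/43, 60/43) → f = 2961/43
  (-3/4, 3/8) → f = -45/8

The maximum is at (75/17, 138/17). Substituting into each constraint, equality holds for (1) and (2); the remaining constraints have slack.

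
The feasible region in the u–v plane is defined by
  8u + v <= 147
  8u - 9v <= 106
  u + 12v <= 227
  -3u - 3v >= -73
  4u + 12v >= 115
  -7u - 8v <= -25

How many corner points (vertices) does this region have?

6

Intersecting each pair of boundary lines and keeping only the points that satisfy every inequality leaves:
  (1429/80, 41/10)
  (368/21, 143/21)
  (769/44, 124/33)
  (65/11, 608/33)
  (-379/19, 391/19)
  (-155/13, 705/52)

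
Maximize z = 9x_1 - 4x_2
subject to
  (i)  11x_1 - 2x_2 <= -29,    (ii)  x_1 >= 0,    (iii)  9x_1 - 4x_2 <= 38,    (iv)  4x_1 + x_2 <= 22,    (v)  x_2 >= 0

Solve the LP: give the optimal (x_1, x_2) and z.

x_1 = 0, x_2 = 29/2, maximum z = -58

Feasible corners and z = 9x_1 - 4x_2:
  (0, 29/2) → z = -58
  (15/19, 358/19) → z = -1297/19
  (0, 22) → z = -88

At the optimal vertex, 11x_1 - 2x_2 = -29 and x_1 = 0.
Solving simultaneously gives x_1 = 0, x_2 = 29/2.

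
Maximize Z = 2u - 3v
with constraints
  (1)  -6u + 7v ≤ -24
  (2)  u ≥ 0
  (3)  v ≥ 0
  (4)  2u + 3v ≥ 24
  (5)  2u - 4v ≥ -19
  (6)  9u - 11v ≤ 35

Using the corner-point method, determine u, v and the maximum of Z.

u = 369/49, v = 146/49, maximum Z = 300/49

Corner points and Z = 2u - 3v:
  (15/2, 3) → Z = 6
  (229/10, 81/5) → Z = -14/5
  (369/49, 146/49) → Z = 300/49
  (349/14, 241/14) → Z = -25/14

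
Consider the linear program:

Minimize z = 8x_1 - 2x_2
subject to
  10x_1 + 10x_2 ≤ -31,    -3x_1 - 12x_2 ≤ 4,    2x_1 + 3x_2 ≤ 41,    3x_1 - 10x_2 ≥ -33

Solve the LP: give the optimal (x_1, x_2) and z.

x_1 = -218/33, x_2 = 29/22, minimum z = -1831/33

The binding constraints are -3x_1 - 12x_2 = 4 and 3x_1 - 10x_2 = -33.
Solving simultaneously gives x_1 = -218/33, x_2 = 29/22.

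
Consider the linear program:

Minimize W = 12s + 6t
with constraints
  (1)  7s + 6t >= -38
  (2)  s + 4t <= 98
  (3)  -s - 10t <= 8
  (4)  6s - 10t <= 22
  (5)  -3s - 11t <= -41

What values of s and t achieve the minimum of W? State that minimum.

Vertices and W = 12s + 6t:
  (-370/11, 362/11) → W = -2268/11
  (-664/59, 401/59) → W = -5562/59
  (534/17, 283/17) → W = 8106/17
  (163/24, 15/8) → W = 371/4

s = -370/11, t = 362/11, minimum W = -2268/11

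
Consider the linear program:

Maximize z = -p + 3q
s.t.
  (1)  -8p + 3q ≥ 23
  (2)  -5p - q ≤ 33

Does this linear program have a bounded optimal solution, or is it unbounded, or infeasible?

From the feasible point (-122/23, -149/23), moving in the direction (3, 8) keeps every constraint satisfied while z increases without bound.

unbounded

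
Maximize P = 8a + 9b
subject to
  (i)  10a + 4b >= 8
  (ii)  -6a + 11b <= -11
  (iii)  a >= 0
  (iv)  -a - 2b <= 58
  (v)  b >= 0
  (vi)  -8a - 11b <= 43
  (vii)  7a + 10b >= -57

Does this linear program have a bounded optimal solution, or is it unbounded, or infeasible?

From the feasible point (11/6, 0), moving in the direction (11, 6) keeps every constraint satisfied while P increases without bound.

unbounded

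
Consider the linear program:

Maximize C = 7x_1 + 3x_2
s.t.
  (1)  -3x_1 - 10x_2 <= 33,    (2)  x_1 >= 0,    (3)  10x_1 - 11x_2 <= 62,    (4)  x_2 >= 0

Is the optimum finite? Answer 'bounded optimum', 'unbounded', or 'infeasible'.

unbounded

From the feasible point (0, 0), moving in the direction (0, 1) keeps every constraint satisfied while C increases without bound.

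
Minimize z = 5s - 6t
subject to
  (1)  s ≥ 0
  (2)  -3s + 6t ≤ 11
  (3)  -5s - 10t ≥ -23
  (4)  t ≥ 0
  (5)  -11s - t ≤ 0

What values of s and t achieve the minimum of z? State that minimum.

s = 0, t = 11/6, minimum z = -11

Corner points and z = 5s - 6t:
  (0, 11/6) → z = -11
  (0, 0) → z = 0
  (7/15, 31/15) → z = -151/15
  (23/5, 0) → z = 23

The optimum lies where s = 0 and -3s + 6t = 11.
Solving simultaneously gives s = 0, t = 11/6.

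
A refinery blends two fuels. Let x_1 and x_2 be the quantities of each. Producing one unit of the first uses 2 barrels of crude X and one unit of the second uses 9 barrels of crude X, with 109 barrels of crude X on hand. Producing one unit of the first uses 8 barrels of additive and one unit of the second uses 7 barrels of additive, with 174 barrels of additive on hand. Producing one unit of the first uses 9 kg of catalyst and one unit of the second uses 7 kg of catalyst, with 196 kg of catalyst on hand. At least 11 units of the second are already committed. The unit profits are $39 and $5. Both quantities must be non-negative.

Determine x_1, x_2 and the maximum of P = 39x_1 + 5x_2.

x_1 = 5, x_2 = 11, maximum P = 250

Feasible corners and P = 39x_1 + 5x_2:
  (0, 109/9) → P = 545/9
  (0, 11) → P = 55
  (5, 11) → P = 250

The optimum lies where 2x_1 + 9x_2 = 109 and x_2 = 11.
Solving simultaneously gives x_1 = 5, x_2 = 11.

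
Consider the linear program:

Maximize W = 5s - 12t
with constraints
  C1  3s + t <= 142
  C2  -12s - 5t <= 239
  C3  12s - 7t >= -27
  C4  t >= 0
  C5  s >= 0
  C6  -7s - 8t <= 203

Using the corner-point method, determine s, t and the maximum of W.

Extreme points and W = 5s - 12t:
  (967/33, 595/11) → W = -16585/33
  (142/3, 0) → W = 710/3
  (0, 27/7) → W = -324/7
  (0, 0) → W = 0

s = 142/3, t = 0, maximum W = 710/3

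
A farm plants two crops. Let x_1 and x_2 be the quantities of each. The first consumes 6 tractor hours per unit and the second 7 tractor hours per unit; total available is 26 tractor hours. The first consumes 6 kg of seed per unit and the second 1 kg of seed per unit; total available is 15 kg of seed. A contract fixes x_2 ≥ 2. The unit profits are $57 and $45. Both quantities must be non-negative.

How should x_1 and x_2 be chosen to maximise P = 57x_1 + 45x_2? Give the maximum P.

x_1 = 2, x_2 = 2, maximum P = 204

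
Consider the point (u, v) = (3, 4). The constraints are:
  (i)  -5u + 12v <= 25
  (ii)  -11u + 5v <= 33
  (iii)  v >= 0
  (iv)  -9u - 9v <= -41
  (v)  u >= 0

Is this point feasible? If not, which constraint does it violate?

not feasible — violates (i)

Constraint (i): -5u + 12v = 33, which is not ≤ 25. All other constraints are satisfied.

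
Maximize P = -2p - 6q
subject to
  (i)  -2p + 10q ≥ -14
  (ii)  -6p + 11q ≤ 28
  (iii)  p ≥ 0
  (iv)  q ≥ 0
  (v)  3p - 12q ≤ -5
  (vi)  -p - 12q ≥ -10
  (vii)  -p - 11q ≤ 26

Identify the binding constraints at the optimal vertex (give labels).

Corner points and P = -2p - 6q:
  (0, 5/12) → P = -5/2
  (0, 5/6) → P = -5
  (5/4, 35/48) → P = -55/8

The maximum is at (0, 5/12). Substituting into each constraint, equality holds for (iii) and (v); the remaining constraints have slack.

(iii) and (v)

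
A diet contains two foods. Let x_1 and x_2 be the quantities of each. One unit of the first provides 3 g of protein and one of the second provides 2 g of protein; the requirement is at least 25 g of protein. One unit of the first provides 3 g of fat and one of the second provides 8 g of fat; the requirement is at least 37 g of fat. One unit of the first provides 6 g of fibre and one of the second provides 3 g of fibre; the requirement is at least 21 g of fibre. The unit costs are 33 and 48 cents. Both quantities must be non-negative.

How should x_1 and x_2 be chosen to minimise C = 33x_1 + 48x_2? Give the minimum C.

x_1 = 7, x_2 = 2, minimum C = 327

The feasible region is unbounded (it extends along (0, 1), (1, 0)), but C strictly increases along every unbounded feasible direction, so there is no improving ray and the minimum is attained at a vertex.

The optimum lies where 3x_1 + 2x_2 = 25 and 3x_1 + 8x_2 = 37.
Solving simultaneously gives x_1 = 7, x_2 = 2.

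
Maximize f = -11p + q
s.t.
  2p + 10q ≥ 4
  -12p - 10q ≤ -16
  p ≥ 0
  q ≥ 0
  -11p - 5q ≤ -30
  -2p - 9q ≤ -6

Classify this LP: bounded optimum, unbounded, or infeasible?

From the feasible point (0, 6), moving in the direction (0, 1) keeps every constraint satisfied while f increases without bound.

unbounded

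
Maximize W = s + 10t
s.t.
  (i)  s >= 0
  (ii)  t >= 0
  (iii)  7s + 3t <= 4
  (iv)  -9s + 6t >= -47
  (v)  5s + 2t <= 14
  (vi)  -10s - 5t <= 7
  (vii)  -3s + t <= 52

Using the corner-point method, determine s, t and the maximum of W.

Extreme points and W = s + 10t:
  (0, 0) → W = 0
  (0, 4/3) → W = 40/3
  (4/7, 0) → W = 4/7

The binding constraints are s = 0 and 7s + 3t = 4.
Solving simultaneously gives s = 0, t = 4/3.

s = 0, t = 4/3, maximum W = 40/3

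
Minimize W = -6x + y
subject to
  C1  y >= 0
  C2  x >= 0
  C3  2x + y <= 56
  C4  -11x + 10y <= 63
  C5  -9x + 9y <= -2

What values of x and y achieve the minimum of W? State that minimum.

x = 28, y = 0, minimum W = -168

Corner points and W = -6x + y:
  (28, 0) → W = -168
  (2/9, 0) → W = -4/3
  (506/27, 500/27) → W = -2536/27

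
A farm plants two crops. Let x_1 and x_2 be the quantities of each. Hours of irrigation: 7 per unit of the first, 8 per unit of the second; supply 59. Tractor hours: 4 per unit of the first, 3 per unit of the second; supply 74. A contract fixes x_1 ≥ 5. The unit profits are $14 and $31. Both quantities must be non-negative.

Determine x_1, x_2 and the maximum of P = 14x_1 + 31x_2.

x_1 = 5, x_2 = 3, maximum P = 163

Corner points and P = 14x_1 + 31x_2:
  (59/7, 0) → P = 118
  (5, 0) → P = 70
  (5, 3) → P = 163

The binding constraints are 7x_1 + 8x_2 = 59 and x_1 = 5.
Solving simultaneously gives x_1 = 5, x_2 = 3.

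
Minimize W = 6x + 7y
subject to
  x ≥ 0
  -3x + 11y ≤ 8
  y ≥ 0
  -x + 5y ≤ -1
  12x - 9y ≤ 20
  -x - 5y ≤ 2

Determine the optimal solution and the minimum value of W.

x = 1, y = 0, minimum W = 6

At the optimal vertex, y = 0 and -x + 5y = -1.
Solving simultaneously gives x = 1, y = 0.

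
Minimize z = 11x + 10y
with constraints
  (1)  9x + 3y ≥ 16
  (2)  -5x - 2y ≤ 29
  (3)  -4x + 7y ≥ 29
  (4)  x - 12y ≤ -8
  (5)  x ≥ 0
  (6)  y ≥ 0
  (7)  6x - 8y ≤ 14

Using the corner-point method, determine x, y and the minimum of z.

x = 1/3, y = 13/3, minimum z = 47

The feasible region is unbounded (it extends along (0, 1), (4, 3)), but z strictly increases along every unbounded feasible direction, so there is no improving ray and the minimum is attained at a vertex.

At the optimal vertex, 9x + 3y = 16 and -4x + 7y = 29.
Solving simultaneously gives x = 1/3, y = 13/3.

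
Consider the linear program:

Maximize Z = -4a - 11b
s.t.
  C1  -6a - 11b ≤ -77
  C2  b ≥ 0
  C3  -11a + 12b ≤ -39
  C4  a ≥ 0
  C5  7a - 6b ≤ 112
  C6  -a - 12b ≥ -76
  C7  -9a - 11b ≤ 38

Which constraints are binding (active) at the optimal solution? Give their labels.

C1 and C2

Extreme points and Z = -4a - 11b:
  (77/6, 0) → Z = -154/3
  (1353/193, 613/193) → Z = -12155/193
  (16, 0) → Z = -64
  (115/12, 797/144) → Z = -14287/144
  (20, 14/3) → Z = -394/3

The maximum is at (77/6, 0). Substituting into each constraint, equality holds for C1 and C2; the remaining constraints have slack.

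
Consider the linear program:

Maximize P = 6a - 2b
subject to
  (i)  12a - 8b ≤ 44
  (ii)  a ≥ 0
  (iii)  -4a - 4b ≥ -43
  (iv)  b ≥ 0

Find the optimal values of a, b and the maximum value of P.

a = 13/2, b = 17/4, maximum P = 61/2

Vertices and P = 6a - 2b:
  (13/2, 17/4) → P = 61/2
  (11/3, 0) → P = 22
  (0, 43/4) → P = -43/2
  (0, 0) → P = 0

The optimum lies where 12a - 8b = 44 and -4a - 4b = -43.
Solving simultaneously gives a = 13/2, b = 17/4.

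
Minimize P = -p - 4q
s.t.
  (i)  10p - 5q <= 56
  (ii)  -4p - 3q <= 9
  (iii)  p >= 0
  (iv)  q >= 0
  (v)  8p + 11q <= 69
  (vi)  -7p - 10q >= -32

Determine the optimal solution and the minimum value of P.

p = 0, q = 16/5, minimum P = -64/5

Extreme points and P = -p - 4q:
  (0, 0) → P = 0
  (0, 16/5) → P = -64/5
  (32/7, 0) → P = -32/7

The binding constraints are p = 0 and -7p - 10q = -32.
Solving simultaneously gives p = 0, q = 16/5.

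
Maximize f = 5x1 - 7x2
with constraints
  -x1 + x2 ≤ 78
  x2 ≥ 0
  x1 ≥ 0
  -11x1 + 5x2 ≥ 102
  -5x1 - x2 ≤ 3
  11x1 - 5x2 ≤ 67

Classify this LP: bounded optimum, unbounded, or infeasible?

bounded optimum

Feasible corners and f = 5x1 - 7x2:
  (0, 78) → f = -546
  (48, 126) → f = -642
  (0, 102/5) → f = -714/5
The feasible region has finitely many vertices and no improving ray; the maximum is -714/5 at (0, 102/5).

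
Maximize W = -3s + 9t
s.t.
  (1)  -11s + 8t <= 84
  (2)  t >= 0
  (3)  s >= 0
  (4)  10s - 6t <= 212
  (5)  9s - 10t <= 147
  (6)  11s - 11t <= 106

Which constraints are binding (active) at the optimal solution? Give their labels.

Feasible corners and W = -3s + 9t:
  (0, 21/2) → W = 189/2
  (1100/7, 1586/7) → W = 10974/7
  (0, 0) → W = 0
  (106/11, 0) → W = -318/11
  (424/11, 318/11) → W = 1590/11

The maximum is at (1100/7, 1586/7). Substituting into each constraint, equality holds for (1) and (4); the remaining constraints have slack.

(1) and (4)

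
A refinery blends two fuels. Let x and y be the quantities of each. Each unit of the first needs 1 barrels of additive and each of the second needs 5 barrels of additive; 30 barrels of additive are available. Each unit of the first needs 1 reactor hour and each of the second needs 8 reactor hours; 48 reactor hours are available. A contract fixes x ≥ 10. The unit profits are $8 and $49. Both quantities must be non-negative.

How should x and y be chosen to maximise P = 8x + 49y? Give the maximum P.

x = 10, y = 4, maximum P = 276

Vertices and P = 8x + 49y:
  (30, 0) → P = 240
  (10, 0) → P = 80
  (10, 4) → P = 276

At the optimal vertex, x + 5y = 30 and x = 10.
Solving simultaneously gives x = 10, y = 4.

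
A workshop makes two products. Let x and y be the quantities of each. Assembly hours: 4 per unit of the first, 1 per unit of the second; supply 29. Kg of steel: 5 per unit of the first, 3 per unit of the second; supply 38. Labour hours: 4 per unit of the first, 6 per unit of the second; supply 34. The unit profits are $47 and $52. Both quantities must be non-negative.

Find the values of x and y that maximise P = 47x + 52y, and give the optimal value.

Corner points and P = 47x + 52y:
  (0, 0) → P = 0
  (0, 17/3) → P = 884/3
  (29/4, 0) → P = 1363/4
  (7, 1) → P = 381

The optimum lies where 4x + y = 29 and 5x + 3y = 38.
Solving simultaneously gives x = 7, y = 1.

x = 7, y = 1, maximum P = 381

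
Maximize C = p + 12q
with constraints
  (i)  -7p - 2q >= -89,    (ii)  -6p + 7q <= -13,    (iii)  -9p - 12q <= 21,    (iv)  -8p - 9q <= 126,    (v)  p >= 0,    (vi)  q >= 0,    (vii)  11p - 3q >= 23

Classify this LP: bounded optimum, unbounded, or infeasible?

bounded optimum

Extreme points and C = p + 12q:
  (649/61, 443/61) → C = 5965/61
  (89/7, 0) → C = 89/7
  (13/6, 0) → C = 13/6
The feasible region has finitely many vertices and no improving ray; the maximum is 5965/61 at (649/61, 443/61).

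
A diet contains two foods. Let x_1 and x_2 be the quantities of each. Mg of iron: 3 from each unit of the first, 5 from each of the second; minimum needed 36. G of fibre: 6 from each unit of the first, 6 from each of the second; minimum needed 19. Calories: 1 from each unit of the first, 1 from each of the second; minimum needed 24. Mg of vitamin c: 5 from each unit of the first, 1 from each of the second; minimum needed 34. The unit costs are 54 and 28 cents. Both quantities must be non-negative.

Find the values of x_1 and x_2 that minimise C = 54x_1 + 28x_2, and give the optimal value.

x_1 = 5/2, x_2 = 43/2, minimum C = 737

Corner points and C = 54x_1 + 28x_2:
  (0, 34) → C = 952
  (24, 0) → C = 1296
  (5/2, 43/2) → C = 737
The feasible region is unbounded (it extends along (0, 1), (1, 0)), but C strictly increases along every unbounded feasible direction, so there is no improving ray and the minimum is attained at a vertex.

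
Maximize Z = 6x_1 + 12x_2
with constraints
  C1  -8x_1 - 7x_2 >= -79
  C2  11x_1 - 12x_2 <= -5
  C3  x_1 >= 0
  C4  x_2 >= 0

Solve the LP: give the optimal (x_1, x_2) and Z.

x_1 = 0, x_2 = 79/7, maximum Z = 948/7

Extreme points and Z = 6x_1 + 12x_2:
  (913/173, 909/173) → Z = 16386/173
  (0, 79/7) → Z = 948/7
  (0, 5/12) → Z = 5

At the optimal vertex, -8x_1 - 7x_2 = -79 and x_1 = 0.
Solving simultaneously gives x_1 = 0, x_2 = 79/7.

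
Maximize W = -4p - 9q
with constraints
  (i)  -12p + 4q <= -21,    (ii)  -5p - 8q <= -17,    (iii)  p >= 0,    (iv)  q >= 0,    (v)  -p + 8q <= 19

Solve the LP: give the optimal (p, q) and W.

p = 17/5, q = 0, maximum W = -68/5

Vertices and W = -4p - 9q:
  (59/29, 99/116) → W = -1835/116
  (61/23, 249/92) → W = -3217/92
  (17/5, 0) → W = -68/5
The feasible region is unbounded (it extends along (8, 1), (1, 0)), but W strictly decreases along every unbounded feasible direction, so there is no improving ray and the maximum is attained at a vertex.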